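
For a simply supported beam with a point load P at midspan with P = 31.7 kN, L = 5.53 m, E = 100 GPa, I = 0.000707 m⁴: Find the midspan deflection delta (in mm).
Model: a simply supported beam with a point load P at midspan, so delta = (P·L^3) / (48·E·I).
Convert to SI units:
  P = 31.7 kN = 31700 N
  E = 100 GPa = 1 × 10¹¹ Pa
Substitute:
  delta = (31700 × 5.53^3) / (48 × (1 × 10¹¹) × 0.000707)
  delta = 0.00158 m
Convert: delta = 0.00158 m = 1.58 mm
Final answer: delta = 1.58 mm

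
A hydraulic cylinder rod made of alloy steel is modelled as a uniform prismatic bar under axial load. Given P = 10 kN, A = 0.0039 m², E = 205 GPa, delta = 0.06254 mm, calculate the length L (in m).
Model: a uniform prismatic bar under axial load, so delta = (P·L) / (A·E).
Solve for L: L = (delta·A·E) / P.
Convert to SI units:
  P = 10 kN = 10000 N
  E = 205 GPa = 2.05 × 10¹¹ Pa
  delta = 0.06254 mm = 6.254 × 10⁻⁵ m
Substitute:
  L = ((6.254 × 10⁻⁵) × 0.0039 × (2.05 × 10¹¹)) / 10000
  L = 5 m
Final answer: L = 5 m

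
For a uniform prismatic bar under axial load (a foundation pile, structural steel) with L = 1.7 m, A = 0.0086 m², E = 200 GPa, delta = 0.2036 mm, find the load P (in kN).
Model: a uniform prismatic bar under axial load, so delta = (P·L) / (A·E).
Solve for P: P = (delta·A·E) / L.
Convert to SI units:
  E = 200 GPa = 2 × 10¹¹ Pa
  delta = 0.2036 mm = 0.0002036 m
Substitute:
  P = (0.0002036 × 0.0086 × (2 × 10¹¹)) / 1.7
  P = 206000 N
Convert: P = 206000 N = 206 kN
Final answer: P = 206 kN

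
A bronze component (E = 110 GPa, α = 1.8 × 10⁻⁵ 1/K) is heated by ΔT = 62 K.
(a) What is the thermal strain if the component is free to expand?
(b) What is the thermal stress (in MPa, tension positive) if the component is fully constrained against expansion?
(a) Free thermal strain ε_th = α·ΔT = (1.8 × 10⁻⁵) × 62 = 0.001116
(b) Fully constrained, the expansion is suppressed, so σ = -E·α·ΔT. Convert E = 110 GPa = 1.1 × 10¹¹ Pa.
  σ = -(1.1 × 10¹¹) × (1.8 × 10⁻⁵) × 62 = -1.228 × 10⁸ Pa = -122.8 MPa (compressive)
Final answer: (a) ε_th = 0.001116, (b) σ = -122.8 MPa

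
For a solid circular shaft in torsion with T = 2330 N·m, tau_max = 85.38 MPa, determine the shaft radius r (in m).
Model: a solid circular shaft in torsion, so tau_max = (2·T) / (π·r^3).
Solve for r: r = ((2·T) / (π·tau_max))^(1/3).
Convert to SI units:
  tau_max = 85.38 MPa = 8.538 × 10⁷ Pa
Substitute:
  r = ((2 × 2330) / (π × (8.538 × 10⁷)))^(1/3)
  r = 0.0259 m
Final answer: r = 0.0259 m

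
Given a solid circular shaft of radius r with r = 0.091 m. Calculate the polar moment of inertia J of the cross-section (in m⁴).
Model: a solid circular shaft of radius r, so J = (π·r^4) / 2.
Substitute:
  J = (π × 0.091^4) / 2
  J = 0.0001077 m⁴
Final answer: J = 0.0001077 m⁴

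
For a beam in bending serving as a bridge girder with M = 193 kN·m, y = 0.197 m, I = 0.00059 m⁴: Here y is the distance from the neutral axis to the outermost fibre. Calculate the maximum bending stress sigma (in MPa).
Model: a beam in bending, so sigma = (M·y) / I.
Convert to SI units:
  M = 193 kN·m = 193000 N·m
Substitute:
  sigma = (193000 × 0.197) / 0.00059
  sigma = 6.444 × 10⁷ Pa
Convert: sigma = 6.444 × 10⁷ Pa = 64.44 MPa
Final answer: sigma = 64.44 MPa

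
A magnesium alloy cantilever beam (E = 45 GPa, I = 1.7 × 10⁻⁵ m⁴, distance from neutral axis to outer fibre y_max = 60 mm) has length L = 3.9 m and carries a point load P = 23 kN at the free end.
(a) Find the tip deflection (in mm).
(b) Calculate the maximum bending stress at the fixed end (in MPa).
(a) Tip deflection of a cantilever with an end point load: δ = P·L^3 / (3·E·I). Convert P = 23 kN = 23000 N, E = 45 GPa = 4.5 × 10¹⁰ Pa.
  δ = (23000 × 3.9^3) / (3 × (4.5 × 10¹⁰) × (1.7 × 10⁻⁵)) = 0.5945 m = 594.5 mm
(b) Maximum bending moment at the fixed end: M = P·L = 23000 × 3.9 = 89700 N·m. Convert y_max = 60 mm = 0.06 m.
  σ = M·y_max / I = (89700 × 0.06) / (1.7 × 10⁻⁵) = 3.166 × 10⁸ Pa = 316.6 MPa
Final answer: (a) δ = 594.5 mm, (b) σ = 316.6 MPa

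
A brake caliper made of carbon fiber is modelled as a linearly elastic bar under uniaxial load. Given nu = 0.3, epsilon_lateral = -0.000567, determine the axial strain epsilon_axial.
Model: a linearly elastic bar under uniaxial load, so epsilon_lateral = -nu·epsilon_axial.
Solve for epsilon_axial: epsilon_axial = -epsilon_lateral / nu.
Substitute:
  epsilon_axial = -(-0.000567) / 0.3
  epsilon_axial = 0.00189
Final answer: epsilon_axial = 0.00189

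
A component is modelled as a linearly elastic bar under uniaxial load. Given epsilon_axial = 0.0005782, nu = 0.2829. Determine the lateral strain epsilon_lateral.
Model: a linearly elastic bar under uniaxial load, so epsilon_lateral = -nu·epsilon_axial.
Substitute:
  epsilon_lateral = -(0.2829 × 0.0005782)
  epsilon_lateral = -0.0001636
Final answer: epsilon_lateral = -0.0001636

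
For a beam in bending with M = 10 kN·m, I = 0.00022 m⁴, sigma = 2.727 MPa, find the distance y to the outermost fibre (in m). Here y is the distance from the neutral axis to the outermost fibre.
Model: a beam in bending, so sigma = (M·y) / I.
Solve for y: y = (sigma·I) / M.
Convert to SI units:
  M = 10 kN·m = 10000 N·m
  sigma = 2.727 MPa = 2.727 × 10⁶ Pa
Substitute:
  y = ((2.727 × 10⁶) × 0.00022) / 10000
  y = 0.05999 m
Final answer: y = 0.05999 m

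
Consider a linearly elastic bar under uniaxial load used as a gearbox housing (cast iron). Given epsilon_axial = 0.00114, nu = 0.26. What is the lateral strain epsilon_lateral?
Model: a linearly elastic bar under uniaxial load, so epsilon_lateral = -nu·epsilon_axial.
Substitute:
  epsilon_lateral = -(0.26 × 0.00114)
  epsilon_lateral = -0.0002964
Final answer: epsilon_lateral = -0.0002964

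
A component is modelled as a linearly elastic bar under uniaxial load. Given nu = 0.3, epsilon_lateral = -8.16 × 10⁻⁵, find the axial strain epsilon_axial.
Model: a linearly elastic bar under uniaxial load, so epsilon_lateral = -nu·epsilon_axial.
Solve for epsilon_axial: epsilon_axial = -epsilon_lateral / nu.
Substitute:
  epsilon_axial = -(-8.16 × 10⁻⁵) / 0.3
  epsilon_axial = 0.000272
Final answer: epsilon_axial = 0.000272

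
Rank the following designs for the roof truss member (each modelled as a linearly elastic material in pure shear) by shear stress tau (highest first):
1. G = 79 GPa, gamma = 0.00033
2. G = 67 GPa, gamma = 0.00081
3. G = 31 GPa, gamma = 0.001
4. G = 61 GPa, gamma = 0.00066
Model: a linearly elastic material in pure shear, so tau = G·gamma (SI units).
  Case 1: tau = (7.9 × 10¹⁰) × 0.00033 = 2.607 × 10⁷ Pa = 26.07 MPa
  Case 2: tau = (6.7 × 10¹⁰) × 0.00081 = 5.427 × 10⁷ Pa = 54.27 MPa
  Case 3: tau = (3.1 × 10¹⁰) × 0.001 = 3.1 × 10⁷ Pa = 31 MPa
  Case 4: tau = (6.1 × 10¹⁰) × 0.00066 = 4.026 × 10⁷ Pa = 40.26 MPa
Ordering: 54.27 MPa (case 2) > 40.26 MPa (case 4) > 31 MPa (case 3) > 26.07 MPa (case 1)
Final answer: 2, 4, 3, 1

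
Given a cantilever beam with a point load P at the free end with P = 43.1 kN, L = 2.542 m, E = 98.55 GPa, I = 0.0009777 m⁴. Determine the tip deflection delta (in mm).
Model: a cantilever beam with a point load P at the free end, so delta = (P·L^3) / (3·E·I).
Convert to SI units:
  P = 43.1 kN = 43100 N
  E = 98.55 GPa = 9.855 × 10¹⁰ Pa
Substitute:
  delta = (43100 × 2.542^3) / (3 × (9.855 × 10¹⁰) × 0.0009777)
  delta = 0.002449 m
Convert: delta = 0.002449 m = 2.449 mm
Final answer: delta = 2.449 mm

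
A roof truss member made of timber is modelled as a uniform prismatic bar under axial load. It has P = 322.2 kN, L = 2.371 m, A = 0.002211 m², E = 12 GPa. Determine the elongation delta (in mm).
Model: a uniform prismatic bar under axial load, so delta = (P·L) / (A·E).
Convert to SI units:
  P = 322.2 kN = 322200 N
  E = 12 GPa = 1.2 × 10¹⁰ Pa
Substitute:
  delta = (322200 × 2.371) / (0.002211 × (1.2 × 10¹⁰))
  delta = 0.02879 m
Convert: delta = 0.02879 m = 28.79 mm
Final answer: delta = 28.79 mm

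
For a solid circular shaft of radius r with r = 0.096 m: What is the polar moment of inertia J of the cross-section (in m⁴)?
Model: a solid circular shaft of radius r, so J = (π·r^4) / 2.
Substitute:
  J = (π × 0.096^4) / 2
  J = 0.0001334 m⁴
Final answer: J = 0.0001334 m⁴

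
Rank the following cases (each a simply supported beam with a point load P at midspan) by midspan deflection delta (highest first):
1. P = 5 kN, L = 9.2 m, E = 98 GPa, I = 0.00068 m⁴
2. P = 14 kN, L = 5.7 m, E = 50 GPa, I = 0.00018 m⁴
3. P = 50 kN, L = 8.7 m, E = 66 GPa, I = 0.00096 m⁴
Model: a simply supported beam with a point load P at midspan, so delta = (P·L^3) / (48·E·I) (SI units).
  Case 1: delta = (5000 × 9.2^3) / (48 × (9.8 × 10¹⁰) × 0.00068) = 0.001217 m = 1.217 mm
  Case 2: delta = (14000 × 5.7^3) / (48 × (5 × 10¹⁰) × 0.00018) = 0.006002 m = 6.002 mm
  Case 3: delta = (50000 × 8.7^3) / (48 × (6.6 × 10¹⁰) × 0.00096) = 0.01083 m = 10.83 mm
Ordering: 10.83 mm (case 3) > 6.002 mm (case 2) > 1.217 mm (case 1)
Final answer: 3, 2, 1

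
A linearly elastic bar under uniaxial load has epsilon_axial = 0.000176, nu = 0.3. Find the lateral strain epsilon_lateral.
Model: a linearly elastic bar under uniaxial load, so epsilon_lateral = -nu·epsilon_axial.
Substitute:
  epsilon_lateral = -(0.3 × 0.000176)
  epsilon_lateral = -5.28 × 10⁻⁵
Final answer: epsilon_lateral = -5.28 × 10⁻⁵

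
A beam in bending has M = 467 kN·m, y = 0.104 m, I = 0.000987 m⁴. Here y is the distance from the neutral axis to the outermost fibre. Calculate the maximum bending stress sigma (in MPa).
Model: a beam in bending, so sigma = (M·y) / I.
Convert to SI units:
  M = 467 kN·m = 467000 N·m
Substitute:
  sigma = (467000 × 0.104) / 0.000987
  sigma = 4.921 × 10⁷ Pa
Convert: sigma = 4.921 × 10⁷ Pa = 49.21 MPa
Final answer: sigma = 49.21 MPa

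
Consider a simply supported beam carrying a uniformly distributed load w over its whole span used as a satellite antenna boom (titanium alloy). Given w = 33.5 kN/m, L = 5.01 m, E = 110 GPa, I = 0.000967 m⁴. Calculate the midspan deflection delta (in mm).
Model: a simply supported beam carrying a uniformly distributed load w over its whole span, so delta = (5·w·L^4) / (384·E·I).
Convert to SI units:
  w = 33.5 kN/m = 33500 N/m
  E = 110 GPa = 1.1 × 10¹¹ Pa
Substitute:
  delta = (5 × 33500 × 5.01^4) / (384 × (1.1 × 10¹¹) × 0.000967)
  delta = 0.002584 m
Convert: delta = 0.002584 m = 2.584 mm
Final answer: delta = 2.584 mm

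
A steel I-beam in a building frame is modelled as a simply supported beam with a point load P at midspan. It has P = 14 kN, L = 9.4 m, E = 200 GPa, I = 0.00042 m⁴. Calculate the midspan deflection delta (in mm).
Model: a simply supported beam with a point load P at midspan, so delta = (P·L^3) / (48·E·I).
Convert to SI units:
  P = 14 kN = 14000 N
  E = 200 GPa = 2 × 10¹¹ Pa
Substitute:
  delta = (14000 × 9.4^3) / (48 × (2 × 10¹¹) × 0.00042)
  delta = 0.002884 m
Convert: delta = 0.002884 m = 2.884 mm
Final answer: delta = 2.884 mm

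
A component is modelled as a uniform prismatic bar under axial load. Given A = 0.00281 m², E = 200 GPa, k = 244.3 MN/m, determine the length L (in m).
Model: a uniform prismatic bar under axial load, so k = (A·E) / L.
Solve for L: L = (A·E) / k.
Convert to SI units:
  E = 200 GPa = 2 × 10¹¹ Pa
  k = 244.3 MN/m = 2.443 × 10⁸ N/m
Substitute:
  L = (0.00281 × (2 × 10¹¹)) / (2.443 × 10⁸)
  L = 2.3 m
Final answer: L = 2.3 m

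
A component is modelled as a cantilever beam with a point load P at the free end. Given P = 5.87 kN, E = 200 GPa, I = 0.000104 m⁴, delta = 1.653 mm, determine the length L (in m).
Model: a cantilever beam with a point load P at the free end, so delta = (P·L^3) / (3·E·I).
Solve for L: L = ((3·delta·E·I) / P)^(1/3).
Convert to SI units:
  P = 5.87 kN = 5870 N
  E = 200 GPa = 2 × 10¹¹ Pa
  delta = 1.653 mm = 0.001653 m
Substitute:
  L = ((3 × 0.001653 × (2 × 10¹¹) × 0.000104) / 5870)^(1/3)
  L = 2.6 m
Final answer: L = 2.6 m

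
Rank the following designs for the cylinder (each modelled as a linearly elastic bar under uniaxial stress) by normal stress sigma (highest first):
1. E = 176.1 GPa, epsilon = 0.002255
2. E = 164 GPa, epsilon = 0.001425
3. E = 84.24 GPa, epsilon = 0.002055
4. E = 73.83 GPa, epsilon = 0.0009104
Model: a linearly elastic bar under uniaxial stress, so sigma = E·epsilon (SI units).
  Case 1: sigma = (1.761 × 10¹¹) × 0.002255 = 3.971 × 10⁸ Pa = 397.1 MPa
  Case 2: sigma = (1.64 × 10¹¹) × 0.001425 = 2.337 × 10⁸ Pa = 233.7 MPa
  Case 3: sigma = (8.424 × 10¹⁰) × 0.002055 = 1.731 × 10⁸ Pa = 173.1 MPa
  Case 4: sigma = (7.383 × 10¹⁰) × 0.0009104 = 6.721 × 10⁷ Pa = 67.21 MPa
Ordering: 397.1 MPa (case 1) > 233.7 MPa (case 2) > 173.1 MPa (case 3) > 67.21 MPa (case 4)
Final answer: 1, 2, 3, 4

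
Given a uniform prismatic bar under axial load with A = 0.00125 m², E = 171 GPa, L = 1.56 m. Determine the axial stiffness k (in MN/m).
Model: a uniform prismatic bar under axial load, so k = (A·E) / L.
Convert to SI units:
  E = 171 GPa = 1.71 × 10¹¹ Pa
Substitute:
  k = (0.00125 × (1.71 × 10¹¹)) / 1.56
  k = 1.37 × 10⁸ N/m
Convert: k = 1.37 × 10⁸ N/m = 137 MN/m
Final answer: k = 137 MN/m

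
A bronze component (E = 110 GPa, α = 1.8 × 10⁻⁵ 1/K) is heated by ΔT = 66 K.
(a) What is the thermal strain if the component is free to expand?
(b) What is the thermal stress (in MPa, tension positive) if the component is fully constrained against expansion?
(a) Free thermal strain ε_th = α·ΔT = (1.8 × 10⁻⁵) × 66 = 0.001188
(b) Fully constrained, the expansion is suppressed, so σ = -E·α·ΔT. Convert E = 110 GPa = 1.1 × 10¹¹ Pa.
  σ = -(1.1 × 10¹¹) × (1.8 × 10⁻⁵) × 66 = -1.307 × 10⁸ Pa = -130.7 MPa (compressive)
Final answer: (a) ε_th = 0.001188, (b) σ = -130.7 MPa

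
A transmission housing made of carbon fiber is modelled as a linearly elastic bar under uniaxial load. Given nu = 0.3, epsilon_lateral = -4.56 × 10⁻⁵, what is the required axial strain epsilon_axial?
Model: a linearly elastic bar under uniaxial load, so epsilon_lateral = -nu·epsilon_axial.
Solve for epsilon_axial: epsilon_axial = -epsilon_lateral / nu.
Substitute:
  epsilon_axial = -(-4.56 × 10⁻⁵) / 0.3
  epsilon_axial = 0.000152
Final answer: epsilon_axial = 0.000152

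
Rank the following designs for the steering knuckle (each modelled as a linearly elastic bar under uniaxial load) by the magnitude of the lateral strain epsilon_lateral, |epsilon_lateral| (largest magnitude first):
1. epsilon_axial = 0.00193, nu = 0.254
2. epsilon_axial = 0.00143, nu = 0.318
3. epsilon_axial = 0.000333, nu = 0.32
Model: a linearly elastic bar under uniaxial load, so epsilon_lateral = -nu·epsilon_axial (SI units).
  Case 1: epsilon_lateral = -(0.254 × 0.00193) = -0.0004902
  Case 2: epsilon_lateral = -(0.318 × 0.00143) = -0.0004547
  Case 3: epsilon_lateral = -(0.32 × 0.000333) = -0.0001066
Ordering by |epsilon_lateral|: 0.0004902 (case 1) > 0.0004547 (case 2) > 0.0001066 (case 3)
Final answer: 1, 2, 3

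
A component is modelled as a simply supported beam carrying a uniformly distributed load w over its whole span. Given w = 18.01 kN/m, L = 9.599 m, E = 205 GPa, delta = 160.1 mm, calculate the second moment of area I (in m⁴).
Model: a simply supported beam carrying a uniformly distributed load w over its whole span, so delta = (5·w·L^4) / (384·E·I).
Solve for I: I = (5·w·L^4) / (384·delta·E).
Convert to SI units:
  w = 18.01 kN/m = 18010 N/m
  E = 205 GPa = 2.05 × 10¹¹ Pa
  delta = 160.1 mm = 0.1601 m
Substitute:
  I = (5 × 18010 × 9.599^4) / (384 × 0.1601 × (2.05 × 10¹¹))
  I = 6.066 × 10⁻⁵ m⁴
Final answer: I = 6.066 × 10⁻⁵ m⁴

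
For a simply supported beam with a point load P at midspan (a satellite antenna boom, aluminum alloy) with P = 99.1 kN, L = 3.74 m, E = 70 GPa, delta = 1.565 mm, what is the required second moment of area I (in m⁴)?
Model: a simply supported beam with a point load P at midspan, so delta = (P·L^3) / (48·E·I).
Solve for I: I = (P·L^3) / (48·delta·E).
Convert to SI units:
  P = 99.1 kN = 99100 N
  E = 70 GPa = 7 × 10¹⁰ Pa
  delta = 1.565 mm = 0.001565 m
Substitute:
  I = (99100 × 3.74^3) / (48 × 0.001565 × (7 × 10¹⁰))
  I = 0.0009859 m⁴
Final answer: I = 0.0009859 m⁴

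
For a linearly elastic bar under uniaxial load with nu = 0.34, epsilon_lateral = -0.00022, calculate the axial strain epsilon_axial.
Model: a linearly elastic bar under uniaxial load, so epsilon_lateral = -nu·epsilon_axial.
Solve for epsilon_axial: epsilon_axial = -epsilon_lateral / nu.
Substitute:
  epsilon_axial = -(-0.00022) / 0.34
  epsilon_axial = 0.0006471
Final answer: epsilon_axial = 0.0006471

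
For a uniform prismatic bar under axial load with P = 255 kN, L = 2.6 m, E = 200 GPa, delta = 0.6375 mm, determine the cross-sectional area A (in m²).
Model: a uniform prismatic bar under axial load, so delta = (P·L) / (A·E).
Solve for A: A = (P·L) / (delta·E).
Convert to SI units:
  P = 255 kN = 255000 N
  E = 200 GPa = 2 × 10¹¹ Pa
  delta = 0.6375 mm = 0.0006375 m
Substitute:
  A = (255000 × 2.6) / (0.0006375 × (2 × 10¹¹))
  A = 0.0052 m²
Final answer: A = 0.0052 m²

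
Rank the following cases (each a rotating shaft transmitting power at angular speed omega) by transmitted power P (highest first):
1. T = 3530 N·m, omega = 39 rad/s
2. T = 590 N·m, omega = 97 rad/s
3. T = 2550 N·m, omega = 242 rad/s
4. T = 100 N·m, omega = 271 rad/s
Model: a rotating shaft transmitting power at angular speed omega, so P = T·omega (SI units).
  Case 1: P = 3530 × 39 = 137700 W = 137.7 kW
  Case 2: P = 590 × 97 = 57230 W = 57.23 kW
  Case 3: P = 2550 × 242 = 617100 W = 617.1 kW
  Case 4: P = 100 × 271 = 27100 W = 27.1 kW
Ordering: 617.1 kW (case 3) > 137.7 kW (case 1) > 57.23 kW (case 2) > 27.1 kW (case 4)
Final answer: 3, 1, 2, 4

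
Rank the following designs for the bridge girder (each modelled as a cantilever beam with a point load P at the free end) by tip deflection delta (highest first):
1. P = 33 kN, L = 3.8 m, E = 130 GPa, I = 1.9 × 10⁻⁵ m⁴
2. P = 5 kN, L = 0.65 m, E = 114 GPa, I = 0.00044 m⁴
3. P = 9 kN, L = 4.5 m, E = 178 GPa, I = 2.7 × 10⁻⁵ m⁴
Model: a cantilever beam with a point load P at the free end, so delta = (P·L^3) / (3·E·I) (SI units).
  Case 1: delta = (33000 × 3.8^3) / (3 × (1.3 × 10¹¹) × (1.9 × 10⁻⁵)) = 0.2444 m = 244.4 mm
  Case 2: delta = (5000 × 0.65^3) / (3 × (1.14 × 10¹¹) × 0.00044) = 9.125 × 10⁻⁶ m = 0.009125 mm
  Case 3: delta = (9000 × 4.5^3) / (3 × (1.78 × 10¹¹) × (2.7 × 10⁻⁵)) = 0.05688 m = 56.88 mm
Ordering: 244.4 mm (case 1) > 56.88 mm (case 3) > 0.009125 mm (case 2)
Final answer: 1, 3, 2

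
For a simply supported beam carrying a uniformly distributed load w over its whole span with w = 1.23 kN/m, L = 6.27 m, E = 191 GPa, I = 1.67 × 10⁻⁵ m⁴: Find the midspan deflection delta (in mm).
Model: a simply supported beam carrying a uniformly distributed load w over its whole span, so delta = (5·w·L^4) / (384·E·I).
Convert to SI units:
  w = 1.23 kN/m = 1230 N/m
  E = 191 GPa = 1.91 × 10¹¹ Pa
Substitute:
  delta = (5 × 1230 × 6.27^4) / (384 × (1.91 × 10¹¹) × (1.67 × 10⁻⁵))
  delta = 0.00776 m
Convert: delta = 0.00776 m = 7.76 mm
Final answer: delta = 7.76 mm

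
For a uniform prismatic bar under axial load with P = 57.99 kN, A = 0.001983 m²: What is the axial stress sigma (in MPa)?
Model: a uniform prismatic bar under axial load, so sigma = P / A.
Convert to SI units:
  P = 57.99 kN = 57990 N
Substitute:
  sigma = 57990 / 0.001983
  sigma = 2.924 × 10⁷ Pa
Convert: sigma = 2.924 × 10⁷ Pa = 29.24 MPa
Final answer: sigma = 29.24 MPa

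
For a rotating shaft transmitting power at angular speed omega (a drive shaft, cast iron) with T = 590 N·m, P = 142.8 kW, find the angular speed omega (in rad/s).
Model: a rotating shaft transmitting power at angular speed omega, so P = T·omega.
Solve for omega: omega = P / T.
Convert to SI units:
  P = 142.8 kW = 142800 W
Substitute:
  omega = 142800 / 590
  omega = 242 rad/s
Final answer: omega = 242 rad/s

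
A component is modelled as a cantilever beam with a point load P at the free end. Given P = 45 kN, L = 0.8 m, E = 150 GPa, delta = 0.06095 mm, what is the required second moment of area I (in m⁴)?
Model: a cantilever beam with a point load P at the free end, so delta = (P·L^3) / (3·E·I).
Solve for I: I = (P·L^3) / (3·delta·E).
Convert to SI units:
  P = 45 kN = 45000 N
  E = 150 GPa = 1.5 × 10¹¹ Pa
  delta = 0.06095 mm = 6.095 × 10⁻⁵ m
Substitute:
  I = (45000 × 0.8^3) / (3 × (6.095 × 10⁻⁵) × (1.5 × 10¹¹))
  I = 0.00084 m⁴
Final answer: I = 0.00084 m⁴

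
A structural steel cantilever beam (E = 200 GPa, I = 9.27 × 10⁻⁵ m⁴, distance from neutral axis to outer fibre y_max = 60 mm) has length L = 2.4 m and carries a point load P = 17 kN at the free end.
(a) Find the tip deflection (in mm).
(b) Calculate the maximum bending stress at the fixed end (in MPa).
(a) Tip deflection of a cantilever with an end point load: δ = P·L^3 / (3·E·I). Convert P = 17 kN = 17000 N, E = 200 GPa = 2 × 10¹¹ Pa.
  δ = (17000 × 2.4^3) / (3 × (2 × 10¹¹) × (9.27 × 10⁻⁵)) = 0.004225 m = 4.225 mm
(b) Maximum bending moment at the fixed end: M = P·L = 17000 × 2.4 = 40800 N·m. Convert y_max = 60 mm = 0.06 m.
  σ = M·y_max / I = (40800 × 0.06) / (9.27 × 10⁻⁵) = 2.641 × 10⁷ Pa = 26.41 MPa
Final answer: (a) δ = 4.225 mm, (b) σ = 26.41 MPa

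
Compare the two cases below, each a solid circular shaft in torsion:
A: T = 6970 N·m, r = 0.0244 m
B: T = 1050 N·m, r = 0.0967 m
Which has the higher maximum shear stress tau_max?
Model: a solid circular shaft in torsion, so tau_max = (2·T) / (π·r^3) (SI units).
  A: tau_max = (2 × 6970) / (π × 0.0244^3) = 3.055 × 10⁸ Pa = 305.5 MPa
  B: tau_max = (2 × 1050) / (π × 0.0967^3) = 739200 Pa = 0.7392 MPa
305.5 MPa > 0.7392 MPa, so A is larger.
Final answer: A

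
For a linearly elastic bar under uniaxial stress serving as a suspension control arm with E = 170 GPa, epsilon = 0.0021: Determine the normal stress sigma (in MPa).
Model: a linearly elastic bar under uniaxial stress, so sigma = E·epsilon.
Convert to SI units:
  E = 170 GPa = 1.7 × 10¹¹ Pa
Substitute:
  sigma = (1.7 × 10¹¹) × 0.0021
  sigma = 3.57 × 10⁸ Pa
Convert: sigma = 3.57 × 10⁸ Pa = 357 MPa
Final answer: sigma = 357 MPa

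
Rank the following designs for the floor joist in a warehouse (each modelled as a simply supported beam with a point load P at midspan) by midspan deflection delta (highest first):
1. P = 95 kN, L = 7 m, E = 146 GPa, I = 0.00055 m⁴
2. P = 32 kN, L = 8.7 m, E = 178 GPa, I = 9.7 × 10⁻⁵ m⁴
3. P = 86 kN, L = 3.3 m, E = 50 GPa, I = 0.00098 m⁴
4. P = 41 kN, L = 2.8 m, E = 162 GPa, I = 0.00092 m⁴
Model: a simply supported beam with a point load P at midspan, so delta = (P·L^3) / (48·E·I) (SI units).
  Case 1: delta = (95000 × 7^3) / (48 × (1.46 × 10¹¹) × 0.00055) = 0.008454 m = 8.454 mm
  Case 2: delta = (32000 × 8.7^3) / (48 × (1.78 × 10¹¹) × (9.7 × 10⁻⁵)) = 0.02543 m = 25.43 mm
  Case 3: delta = (86000 × 3.3^3) / (48 × (5 × 10¹⁰) × 0.00098) = 0.001314 m = 1.314 mm
  Case 4: delta = (41000 × 2.8^3) / (48 × (1.62 × 10¹¹) × 0.00092) = 0.0001258 m = 0.1258 mm
Ordering: 25.43 mm (case 2) > 8.454 mm (case 1) > 1.314 mm (case 3) > 0.1258 mm (case 4)
Final answer: 2, 1, 3, 4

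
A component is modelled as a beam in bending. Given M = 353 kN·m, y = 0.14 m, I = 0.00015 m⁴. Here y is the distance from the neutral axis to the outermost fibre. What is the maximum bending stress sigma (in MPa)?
Model: a beam in bending, so sigma = (M·y) / I.
Convert to SI units:
  M = 353 kN·m = 353000 N·m
Substitute:
  sigma = (353000 × 0.14) / 0.00015
  sigma = 3.295 × 10⁸ Pa
Convert: sigma = 3.295 × 10⁸ Pa = 329.5 MPa
Final answer: sigma = 329.5 MPa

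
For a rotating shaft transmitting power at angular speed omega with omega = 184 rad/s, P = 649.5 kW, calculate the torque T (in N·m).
Model: a rotating shaft transmitting power at angular speed omega, so P = T·omega.
Solve for T: T = P / omega.
Convert to SI units:
  P = 649.5 kW = 649500 W
Substitute:
  T = 649500 / 184
  T = 3530 N·m
Final answer: T = 3530 N·m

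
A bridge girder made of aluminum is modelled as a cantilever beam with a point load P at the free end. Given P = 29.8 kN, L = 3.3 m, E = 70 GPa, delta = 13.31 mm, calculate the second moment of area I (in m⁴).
Model: a cantilever beam with a point load P at the free end, so delta = (P·L^3) / (3·E·I).
Solve for I: I = (P·L^3) / (3·delta·E).
Convert to SI units:
  P = 29.8 kN = 29800 N
  E = 70 GPa = 7 × 10¹⁰ Pa
  delta = 13.31 mm = 0.01331 m
Substitute:
  I = (29800 × 3.3^3) / (3 × 0.01331 × (7 × 10¹⁰))
  I = 0.0003831 m⁴
Final answer: I = 0.0003831 m⁴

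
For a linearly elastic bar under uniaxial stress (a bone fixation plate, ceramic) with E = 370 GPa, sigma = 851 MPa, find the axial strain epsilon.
Model: a linearly elastic bar under uniaxial stress, so sigma = E·epsilon.
Solve for epsilon: epsilon = sigma / E.
Convert to SI units:
  E = 370 GPa = 3.7 × 10¹¹ Pa
  sigma = 851 MPa = 8.51 × 10⁸ Pa
Substitute:
  epsilon = (8.51 × 10⁸) / (3.7 × 10¹¹)
  epsilon = 0.0023
Final answer: epsilon = 0.0023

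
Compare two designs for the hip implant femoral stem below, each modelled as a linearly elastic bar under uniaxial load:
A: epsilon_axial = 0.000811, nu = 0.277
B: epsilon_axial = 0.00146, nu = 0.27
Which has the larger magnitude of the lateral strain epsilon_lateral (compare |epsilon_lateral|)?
Model: a linearly elastic bar under uniaxial load, so epsilon_lateral = -nu·epsilon_axial (SI units).
  A: epsilon_lateral = -(0.277 × 0.000811) = -0.0002246
  B: epsilon_lateral = -(0.27 × 0.00146) = -0.0003942
|epsilon_lateral|: A = 0.0002246, B = 0.0003942, so B is larger in magnitude.
Final answer: B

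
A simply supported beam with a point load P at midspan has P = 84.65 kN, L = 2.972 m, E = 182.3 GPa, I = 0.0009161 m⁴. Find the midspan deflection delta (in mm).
Model: a simply supported beam with a point load P at midspan, so delta = (P·L^3) / (48·E·I).
Convert to SI units:
  P = 84.65 kN = 84650 N
  E = 182.3 GPa = 1.823 × 10¹¹ Pa
Substitute:
  delta = (84650 × 2.972^3) / (48 × (1.823 × 10¹¹) × 0.0009161)
  delta = 0.0002772 m
Convert: delta = 0.0002772 m = 0.2772 mm
Final answer: delta = 0.2772 mm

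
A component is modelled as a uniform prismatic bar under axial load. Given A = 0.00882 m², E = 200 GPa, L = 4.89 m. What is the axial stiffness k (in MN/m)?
Model: a uniform prismatic bar under axial load, so k = (A·E) / L.
Convert to SI units:
  E = 200 GPa = 2 × 10¹¹ Pa
Substitute:
  k = (0.00882 × (2 × 10¹¹)) / 4.89
  k = 3.607 × 10⁸ N/m
Convert: k = 3.607 × 10⁸ N/m = 360.7 MN/m
Final answer: k = 360.7 MN/m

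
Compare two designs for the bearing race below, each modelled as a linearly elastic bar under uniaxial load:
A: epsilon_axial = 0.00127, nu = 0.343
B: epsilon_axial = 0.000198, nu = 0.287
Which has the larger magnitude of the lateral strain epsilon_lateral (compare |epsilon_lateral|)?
Model: a linearly elastic bar under uniaxial load, so epsilon_lateral = -nu·epsilon_axial (SI units).
  A: epsilon_lateral = -(0.343 × 0.00127) = -0.0004356
  B: epsilon_lateral = -(0.287 × 0.000198) = -5.683 × 10⁻⁵
|epsilon_lateral|: A = 0.0004356, B = 5.683 × 10⁻⁵, so A is larger in magnitude.
Final answer: A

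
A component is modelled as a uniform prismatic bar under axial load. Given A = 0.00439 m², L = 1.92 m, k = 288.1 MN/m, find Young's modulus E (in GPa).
Model: a uniform prismatic bar under axial load, so k = (A·E) / L.
Solve for E: E = (k·L) / A.
Convert to SI units:
  k = 288.1 MN/m = 2.881 × 10⁸ N/m
Substitute:
  E = ((2.881 × 10⁸) × 1.92) / 0.00439
  E = 1.26 × 10¹¹ Pa
Convert: E = 1.26 × 10¹¹ Pa = 126 GPa
Final answer: E = 126 GPa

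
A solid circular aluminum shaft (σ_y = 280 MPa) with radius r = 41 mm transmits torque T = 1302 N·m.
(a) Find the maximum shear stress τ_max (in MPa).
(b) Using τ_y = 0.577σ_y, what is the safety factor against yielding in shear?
(a) For a solid circular shaft, τ_max = T·r/J with J = π·r^4/2, i.e. τ_max = 2·T / (π·r^3). Convert r = 41 mm = 0.041 m.
  τ_max = (2 × 1302) / (π × 0.041^3) = 1.203 × 10⁷ Pa = 12.03 MPa
(b) τ_y = 0.577 × 280 = 161.56 MPa
  SF = τ_y/τ_max = 161.56 / 12.03 = 13.43
Final answer: (a) τ_max = 12.03 MPa, (b) SF = 13.43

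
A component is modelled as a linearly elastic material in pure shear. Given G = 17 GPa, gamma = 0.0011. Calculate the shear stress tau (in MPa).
Model: a linearly elastic material in pure shear, so tau = G·gamma.
Convert to SI units:
  G = 17 GPa = 1.7 × 10¹⁰ Pa
Substitute:
  tau = (1.7 × 10¹⁰) × 0.0011
  tau = 1.87 × 10⁷ Pa
Convert: tau = 1.87 × 10⁷ Pa = 18.7 MPa
Final answer: tau = 18.7 MPa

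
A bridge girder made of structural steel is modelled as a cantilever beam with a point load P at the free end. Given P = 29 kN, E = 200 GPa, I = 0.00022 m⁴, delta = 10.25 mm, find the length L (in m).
Model: a cantilever beam with a point load P at the free end, so delta = (P·L^3) / (3·E·I).
Solve for L: L = ((3·delta·E·I) / P)^(1/3).
Convert to SI units:
  P = 29 kN = 29000 N
  E = 200 GPa = 2 × 10¹¹ Pa
  delta = 10.25 mm = 0.01025 m
Substitute:
  L = ((3 × 0.01025 × (2 × 10¹¹) × 0.00022) / 29000)^(1/3)
  L = 3.6 m
Final answer: L = 3.6 m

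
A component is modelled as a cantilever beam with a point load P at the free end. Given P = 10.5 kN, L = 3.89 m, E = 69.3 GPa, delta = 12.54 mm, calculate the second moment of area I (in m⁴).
Model: a cantilever beam with a point load P at the free end, so delta = (P·L^3) / (3·E·I).
Solve for I: I = (P·L^3) / (3·delta·E).
Convert to SI units:
  P = 10.5 kN = 10500 N
  E = 69.3 GPa = 6.93 × 10¹⁰ Pa
  delta = 12.54 mm = 0.01254 m
Substitute:
  I = (10500 × 3.89^3) / (3 × 0.01254 × (6.93 × 10¹⁰))
  I = 0.0002371 m⁴
Final answer: I = 0.0002371 m⁴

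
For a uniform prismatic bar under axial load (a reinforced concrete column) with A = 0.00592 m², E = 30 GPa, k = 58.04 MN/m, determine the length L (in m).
Model: a uniform prismatic bar under axial load, so k = (A·E) / L.
Solve for L: L = (A·E) / k.
Convert to SI units:
  E = 30 GPa = 3 × 10¹⁰ Pa
  k = 58.04 MN/m = 5.804 × 10⁷ N/m
Substitute:
  L = (0.00592 × (3 × 10¹⁰)) / (5.804 × 10⁷)
  L = 3.06 m
Final answer: L = 3.06 m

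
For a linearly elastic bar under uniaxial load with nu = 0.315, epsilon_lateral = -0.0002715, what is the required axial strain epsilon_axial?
Model: a linearly elastic bar under uniaxial load, so epsilon_lateral = -nu·epsilon_axial.
Solve for epsilon_axial: epsilon_axial = -epsilon_lateral / nu.
Substitute:
  epsilon_axial = -(-0.0002715) / 0.315
  epsilon_axial = 0.0008619
Final answer: epsilon_axial = 0.0008619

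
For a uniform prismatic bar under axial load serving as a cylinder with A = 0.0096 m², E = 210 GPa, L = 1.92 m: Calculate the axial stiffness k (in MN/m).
Model: a uniform prismatic bar under axial load, so k = (A·E) / L.
Convert to SI units:
  E = 210 GPa = 2.1 × 10¹¹ Pa
Substitute:
  k = (0.0096 × (2.1 × 10¹¹)) / 1.92
  k = 1.05 × 10⁹ N/m
Convert: k = 1.05 × 10⁹ N/m = 1050 MN/m
Final answer: k = 1050 MN/m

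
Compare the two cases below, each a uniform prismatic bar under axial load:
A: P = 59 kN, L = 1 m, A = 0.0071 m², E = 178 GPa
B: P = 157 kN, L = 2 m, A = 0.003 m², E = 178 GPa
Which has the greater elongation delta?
Model: a uniform prismatic bar under axial load, so delta = (P·L) / (A·E) (SI units).
  A: delta = (59000 × 1) / (0.0071 × (1.78 × 10¹¹)) = 4.668 × 10⁻⁵ m = 0.04668 mm
  B: delta = (157000 × 2) / (0.003 × (1.78 × 10¹¹)) = 0.000588 m = 0.588 mm
0.588 mm > 0.04668 mm, so B is larger.
Final answer: B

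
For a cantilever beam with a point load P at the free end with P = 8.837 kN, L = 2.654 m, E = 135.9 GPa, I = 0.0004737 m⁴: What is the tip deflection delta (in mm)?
Model: a cantilever beam with a point load P at the free end, so delta = (P·L^3) / (3·E·I).
Convert to SI units:
  P = 8.837 kN = 8837 N
  E = 135.9 GPa = 1.359 × 10¹¹ Pa
Substitute:
  delta = (8837 × 2.654^3) / (3 × (1.359 × 10¹¹) × 0.0004737)
  delta = 0.0008554 m
Convert: delta = 0.0008554 m = 0.8554 mm
Final answer: delta = 0.8554 mm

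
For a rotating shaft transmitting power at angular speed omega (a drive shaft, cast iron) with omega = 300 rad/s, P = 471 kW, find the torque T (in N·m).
Model: a rotating shaft transmitting power at angular speed omega, so P = T·omega.
Solve for T: T = P / omega.
Convert to SI units:
  P = 471 kW = 471000 W
Substitute:
  T = 471000 / 300
  T = 1570 N·m
Final answer: T = 1570 N·m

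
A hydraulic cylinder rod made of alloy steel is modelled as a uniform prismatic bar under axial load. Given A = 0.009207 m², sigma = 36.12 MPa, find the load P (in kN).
Model: a uniform prismatic bar under axial load, so sigma = P / A.
Solve for P: P = sigma·A.
Convert to SI units:
  sigma = 36.12 MPa = 3.612 × 10⁷ Pa
Substitute:
  P = (3.612 × 10⁷) × 0.009207
  P = 332600 N
Convert: P = 332600 N = 332.6 kN
Final answer: P = 332.6 kN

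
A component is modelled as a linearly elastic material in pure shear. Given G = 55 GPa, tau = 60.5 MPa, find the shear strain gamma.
Model: a linearly elastic material in pure shear, so tau = G·gamma.
Solve for gamma: gamma = tau / G.
Convert to SI units:
  G = 55 GPa = 5.5 × 10¹⁰ Pa
  tau = 60.5 MPa = 6.05 × 10⁷ Pa
Substitute:
  gamma = (6.05 × 10⁷) / (5.5 × 10¹⁰)
  gamma = 0.0011
Final answer: gamma = 0.0011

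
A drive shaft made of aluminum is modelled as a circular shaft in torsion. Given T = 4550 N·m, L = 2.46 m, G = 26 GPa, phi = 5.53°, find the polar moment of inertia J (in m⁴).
Model: a circular shaft in torsion, so phi = (T·L) / (G·J).
Solve for J: J = (T·L) / (phi·G).
Convert to SI units:
  G = 26 GPa = 2.6 × 10¹⁰ Pa
  phi = 5.53° = 0.09652 rad
Substitute:
  J = (4550 × 2.46) / (0.09652 × (2.6 × 10¹⁰))
  J = 4.46 × 10⁻⁶ m⁴
Final answer: J = 4.46 × 10⁻⁶ m⁴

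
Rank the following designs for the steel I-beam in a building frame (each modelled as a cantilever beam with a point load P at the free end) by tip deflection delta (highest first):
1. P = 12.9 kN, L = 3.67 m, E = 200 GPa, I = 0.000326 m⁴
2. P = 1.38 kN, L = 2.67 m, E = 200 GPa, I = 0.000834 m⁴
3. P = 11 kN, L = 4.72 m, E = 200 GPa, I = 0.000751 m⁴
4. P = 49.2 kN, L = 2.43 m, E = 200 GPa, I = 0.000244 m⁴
Model: a cantilever beam with a point load P at the free end, so delta = (P·L^3) / (3·E·I) (SI units).
  Case 1: delta = (12900 × 3.67^3) / (3 × (2 × 10¹¹) × 0.000326) = 0.00326 m = 3.26 mm
  Case 2: delta = (1380 × 2.67^3) / (3 × (2 × 10¹¹) × 0.000834) = 5.249 × 10⁻⁵ m = 0.05249 mm
  Case 3: delta = (11000 × 4.72^3) / (3 × (2 × 10¹¹) × 0.000751) = 0.002567 m = 2.567 mm
  Case 4: delta = (49200 × 2.43^3) / (3 × (2 × 10¹¹) × 0.000244) = 0.004822 m = 4.822 mm
Ordering: 4.822 mm (case 4) > 3.26 mm (case 1) > 2.567 mm (case 3) > 0.05249 mm (case 2)
Final answer: 4, 1, 3, 2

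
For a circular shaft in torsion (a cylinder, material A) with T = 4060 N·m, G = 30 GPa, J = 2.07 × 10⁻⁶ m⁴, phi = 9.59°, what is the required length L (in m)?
Model: a circular shaft in torsion, so phi = (T·L) / (G·J).
Solve for L: L = (phi·G·J) / T.
Convert to SI units:
  G = 30 GPa = 3 × 10¹⁰ Pa
  phi = 9.59° = 0.1674 rad
Substitute:
  L = (0.1674 × (3 × 10¹⁰) × (2.07 × 10⁻⁶)) / 4060
  L = 2.56 m
Final answer: L = 2.56 m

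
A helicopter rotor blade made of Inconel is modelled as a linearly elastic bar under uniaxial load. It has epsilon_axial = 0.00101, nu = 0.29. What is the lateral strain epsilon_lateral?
Model: a linearly elastic bar under uniaxial load, so epsilon_lateral = -nu·epsilon_axial.
Substitute:
  epsilon_lateral = -(0.29 × 0.00101)
  epsilon_lateral = -0.0002929
Final answer: epsilon_lateral = -0.0002929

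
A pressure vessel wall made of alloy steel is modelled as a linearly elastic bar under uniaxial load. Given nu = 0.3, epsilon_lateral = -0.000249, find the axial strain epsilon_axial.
Model: a linearly elastic bar under uniaxial load, so epsilon_lateral = -nu·epsilon_axial.
Solve for epsilon_axial: epsilon_axial = -epsilon_lateral / nu.
Substitute:
  epsilon_axial = -(-0.000249) / 0.3
  epsilon_axial = 0.00083
Final answer: epsilon_axial = 0.00083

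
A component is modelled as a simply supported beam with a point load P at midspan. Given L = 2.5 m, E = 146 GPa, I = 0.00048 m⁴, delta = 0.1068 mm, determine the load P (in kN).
Model: a simply supported beam with a point load P at midspan, so delta = (P·L^3) / (48·E·I).
Solve for P: P = (48·delta·E·I) / L^3.
Convert to SI units:
  E = 146 GPa = 1.46 × 10¹¹ Pa
  delta = 0.1068 mm = 0.0001068 m
Substitute:
  P = (48 × 0.0001068 × (1.46 × 10¹¹) × 0.00048) / 2.5^3
  P = 22990 N
Convert: P = 22990 N = 22.99 kN
Final answer: P = 22.99 kN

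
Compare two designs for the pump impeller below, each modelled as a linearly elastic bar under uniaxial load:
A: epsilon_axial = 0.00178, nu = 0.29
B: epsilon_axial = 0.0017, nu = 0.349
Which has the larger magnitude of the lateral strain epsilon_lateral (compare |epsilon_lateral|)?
Model: a linearly elastic bar under uniaxial load, so epsilon_lateral = -nu·epsilon_axial (SI units).
  A: epsilon_lateral = -(0.29 × 0.00178) = -0.0005162
  B: epsilon_lateral = -(0.349 × 0.0017) = -0.0005933
|epsilon_lateral|: A = 0.0005162, B = 0.0005933, so B is larger in magnitude.
Final answer: B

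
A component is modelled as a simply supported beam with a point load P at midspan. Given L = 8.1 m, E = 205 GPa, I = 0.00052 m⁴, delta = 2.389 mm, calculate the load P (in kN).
Model: a simply supported beam with a point load P at midspan, so delta = (P·L^3) / (48·E·I).
Solve for P: P = (48·delta·E·I) / L^3.
Convert to SI units:
  E = 205 GPa = 2.05 × 10¹¹ Pa
  delta = 2.389 mm = 0.002389 m
Substitute:
  P = (48 × 0.002389 × (2.05 × 10¹¹) × 0.00052) / 8.1^3
  P = 23000 N
Convert: P = 23000 N = 23 kN
Final answer: P = 23 kN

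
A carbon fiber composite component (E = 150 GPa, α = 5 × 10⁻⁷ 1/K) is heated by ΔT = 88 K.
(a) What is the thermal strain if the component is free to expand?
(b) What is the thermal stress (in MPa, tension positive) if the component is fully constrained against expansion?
(a) Free thermal strain ε_th = α·ΔT = (5 × 10⁻⁷) × 88 = 4.4 × 10⁻⁵
(b) Fully constrained, the expansion is suppressed, so σ = -E·α·ΔT. Convert E = 150 GPa = 1.5 × 10¹¹ Pa.
  σ = -(1.5 × 10¹¹) × (5 × 10⁻⁷) × 88 = -6.6 × 10⁶ Pa = -6.6 MPa (compressive)
Final answer: (a) ε_th = 4.4 × 10⁻⁵, (b) σ = -6.6 MPa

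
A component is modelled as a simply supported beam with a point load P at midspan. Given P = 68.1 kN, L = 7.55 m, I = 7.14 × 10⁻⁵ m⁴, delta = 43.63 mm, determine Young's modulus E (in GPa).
Model: a simply supported beam with a point load P at midspan, so delta = (P·L^3) / (48·E·I).
Solve for E: E = (P·L^3) / (48·delta·I).
Convert to SI units:
  P = 68.1 kN = 68100 N
  delta = 43.63 mm = 0.04363 m
Substitute:
  E = (68100 × 7.55^3) / (48 × 0.04363 × (7.14 × 10⁻⁵))
  E = 1.96 × 10¹¹ Pa
Convert: E = 1.96 × 10¹¹ Pa = 196 GPa
Final answer: E = 196 GPa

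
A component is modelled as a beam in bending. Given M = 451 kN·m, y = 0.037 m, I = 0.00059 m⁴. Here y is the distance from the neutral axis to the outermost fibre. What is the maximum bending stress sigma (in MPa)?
Model: a beam in bending, so sigma = (M·y) / I.
Convert to SI units:
  M = 451 kN·m = 451000 N·m
Substitute:
  sigma = (451000 × 0.037) / 0.00059
  sigma = 2.828 × 10⁷ Pa
Convert: sigma = 2.828 × 10⁷ Pa = 28.28 MPa
Final answer: sigma = 28.28 MPa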